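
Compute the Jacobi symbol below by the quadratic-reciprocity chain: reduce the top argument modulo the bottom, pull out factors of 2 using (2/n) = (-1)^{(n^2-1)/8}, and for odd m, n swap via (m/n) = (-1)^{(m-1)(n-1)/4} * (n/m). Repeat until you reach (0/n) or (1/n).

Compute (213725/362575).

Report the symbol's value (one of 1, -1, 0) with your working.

0

reciprocity: (213725/362575) = +1·(362575/213725) since 213725 mod 4 = 1, 362575 mod 4 = 3; sign now +1
(362575/213725) = (148850/213725)   [reduce mod 213725]
148850 = 2^1·74425; (2/213725) = -1 since 213725 mod 8 = 5, so (148850/213725) = (-1)^1·(74425/213725); sign now -1
reciprocity: (74425/213725) = +1·(213725/74425) since 74425 mod 4 = 1, 213725 mod 4 = 1; sign now -1
(213725/74425) = (64875/74425)   [reduce mod 74425]
reciprocity: (64875/74425) = +1·(74425/64875) since 64875 mod 4 = 3, 74425 mod 4 = 1; sign now -1
(74425/64875) = (9550/64875)   [reduce mod 64875]
9550 = 2^1·4775; (2/64875) = -1 since 64875 mod 8 = 3, so (9550/64875) = (-1)^1·(4775/64875); sign now +1
reciprocity: (4775/64875) = -1·(64875/4775) since 4775 mod 4 = 3, 64875 mod 4 = 3; sign now -1
(64875/4775) = (2800/4775)   [reduce mod 4775]
2800 = 2^4·175; (2/4775) = +1 since 4775 mod 8 = 7, so (2800/4775) = (+1)^4·(175/4775); sign now -1
reciprocity: (175/4775) = -1·(4775/175) since 175 mod 4 = 3, 4775 mod 4 = 3; sign now +1
(4775/175) = (50/175)   [reduce mod 175]
50 = 2^1·25; (2/175) = +1 since 175 mod 8 = 7, so (50/175) = (+1)^1·(25/175); sign now +1
reciprocity: (25/175) = +1·(175/25) since 25 mod 4 = 1, 175 mod 4 = 3; sign now +1
(175/25) = (0/25)   [reduce mod 25]
(0/25) = 0   [gcd(a, n) > 1]; final value = 0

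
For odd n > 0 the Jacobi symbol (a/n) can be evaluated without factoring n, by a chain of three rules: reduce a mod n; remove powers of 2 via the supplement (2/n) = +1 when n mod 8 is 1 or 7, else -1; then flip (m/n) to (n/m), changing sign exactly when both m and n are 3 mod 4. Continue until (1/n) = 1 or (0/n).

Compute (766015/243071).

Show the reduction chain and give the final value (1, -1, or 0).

-1

(766015/243071): 766015 mod 243071 = 36802, so (766015/243071) = (36802/243071)
factor out 2^1: 36802 = 2^1·18401; with 243071 mod 8 = 7, (2/243071) = +1; sign now +1; continue with (18401/243071)
flip (18401/243071) -> (243071/18401): both odd, 18401 mod 4 = 1, 243071 mod 4 = 3, so the flip contributes +1; sign now +1
(243071/18401): 243071 mod 18401 = 3858, so (243071/18401) = (3858/18401)
factor out 2^1: 3858 = 2^1·1929; with 18401 mod 8 = 1, (2/18401) = +1; sign now +1; continue with (1929/18401)
flip (1929/18401) -> (18401/1929): both odd, 1929 mod 4 = 1, 18401 mod 4 = 1, so the flip contributes +1; sign now +1
(18401/1929): 18401 mod 1929 = 1040, so (18401/1929) = (1040/1929)
factor out 2^4: 1040 = 2^4·65; with 1929 mod 8 = 1, (2/1929) = +1; sign now +1; continue with (65/1929)
flip (65/1929) -> (1929/65): both odd, 65 mod 4 = 1, 1929 mod 4 = 1, so the flip contributes +1; sign now +1
(1929/65): 1929 mod 65 = 44, so (1929/65) = (44/65)
factor out 2^2: 44 = 2^2·11; with 65 mod 8 = 1, (2/65) = +1; sign now +1; continue with (11/65)
flip (11/65) -> (65/11): both odd, 11 mod 4 = 3, 65 mod 4 = 1, so the flip contributes +1; sign now +1
(65/11): 65 mod 11 = 10, so (65/11) = (10/11)
factor out 2^1: 10 = 2^1·5; with 11 mod 8 = 3, (2/11) = -1; sign now -1; continue with (5/11)
flip (5/11) -> (11/5): both odd, 5 mod 4 = 1, 11 mod 4 = 3, so the flip contributes +1; sign now -1
(11/5): 11 mod 5 = 1, so (11/5) = (1/5)
reached (1/5) = 1, so the symbol is -1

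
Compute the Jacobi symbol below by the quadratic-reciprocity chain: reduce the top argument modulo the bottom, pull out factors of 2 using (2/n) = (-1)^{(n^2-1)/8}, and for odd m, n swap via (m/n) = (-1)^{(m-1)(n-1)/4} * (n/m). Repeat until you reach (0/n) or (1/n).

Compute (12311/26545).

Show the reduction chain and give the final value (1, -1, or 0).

reciprocity: (12311/26545) = +1·(26545/12311) since 12311 mod 4 = 3, 26545 mod 4 = 1; sign now +1
(26545/12311) = (1923/12311)   [reduce mod 12311]
reciprocity: (1923/12311) = -1·(12311/1923) since 1923 mod 4 = 3, 12311 mod 4 = 3; sign now -1
(12311/1923) = (773/1923)   [reduce mod 1923]
reciprocity: (773/1923) = +1·(1923/773) since 773 mod 4 = 1, 1923 mod 4 = 3; sign now -1
(1923/773) = (377/773)   [reduce mod 773]
reciprocity: (377/773) = +1·(773/377) since 377 mod 4 = 1, 773 mod 4 = 1; sign now -1
(773/377) = (19/377)   [reduce mod 377]
reciprocity: (19/377) = +1·(377/19) since 19 mod 4 = 3, 377 mod 4 = 1; sign now -1
(377/19) = (16/19)   [reduce mod 19]
16 = 2^4·1; (2/19) = -1 since 19 mod 8 = 3, so (16/19) = (-1)^4·(1/19); sign now -1
(1/19) = 1; final value = sign = -1

-1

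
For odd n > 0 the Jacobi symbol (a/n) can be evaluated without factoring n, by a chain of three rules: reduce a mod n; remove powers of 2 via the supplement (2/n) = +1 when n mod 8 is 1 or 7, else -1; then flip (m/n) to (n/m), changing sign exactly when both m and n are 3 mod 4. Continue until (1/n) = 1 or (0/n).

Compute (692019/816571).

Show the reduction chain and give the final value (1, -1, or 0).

flip (692019/816571) -> (816571/692019): both odd, 692019 mod 4 = 3, 816571 mod 4 = 3, so the flip contributes -1; sign now -1
(816571/692019): 816571 mod 692019 = 124552, so (816571/692019) = (124552/692019)
factor out 2^3: 124552 = 2^3·15569; with 692019 mod 8 = 3, (2/692019) = -1; sign now +1; continue with (15569/692019)
flip (15569/692019) -> (692019/15569): both odd, 15569 mod 4 = 1, 692019 mod 4 = 3, so the flip contributes +1; sign now +1
(692019/15569): 692019 mod 15569 = 6983, so (692019/15569) = (6983/15569)
flip (6983/15569) -> (15569/6983): both odd, 6983 mod 4 = 3, 15569 mod 4 = 1, so the flip contributes +1; sign now +1
(15569/6983): 15569 mod 6983 = 1603, so (15569/6983) = (1603/6983)
flip (1603/6983) -> (6983/1603): both odd, 1603 mod 4 = 3, 6983 mod 4 = 3, so the flip contributes -1; sign now -1
(6983/1603): 6983 mod 1603 = 571, so (6983/1603) = (571/1603)
flip (571/1603) -> (1603/571): both odd, 571 mod 4 = 3, 1603 mod 4 = 3, so the flip contributes -1; sign now +1
(1603/571): 1603 mod 571 = 461, so (1603/571) = (461/571)
flip (461/571) -> (571/461): both odd, 461 mod 4 = 1, 571 mod 4 = 3, so the flip contributes +1; sign now +1
(571/461): 571 mod 461 = 110, so (571/461) = (110/461)
factor out 2^1: 110 = 2^1·55; with 461 mod 8 = 5, (2/461) = -1; sign now -1; continue with (55/461)
flip (55/461) -> (461/55): both odd, 55 mod 4 = 3, 461 mod 4 = 1, so the flip contributes +1; sign now -1
(461/55): 461 mod 55 = 21, so (461/55) = (21/55)
flip (21/55) -> (55/21): both odd, 21 mod 4 = 1, 55 mod 4 = 3, so the flip contributes +1; sign now -1
(55/21): 55 mod 21 = 13, so (55/21) = (13/21)
flip (13/21) -> (21/13): both odd, 13 mod 4 = 1, 21 mod 4 = 1, so the flip contributes +1; sign now -1
(21/13): 21 mod 13 = 8, so (21/13) = (8/13)
factor out 2^3: 8 = 2^3·1; with 13 mod 8 = 5, (2/13) = -1; sign now +1; continue with (1/13)
reached (1/13) = 1, so the symbol is +1

1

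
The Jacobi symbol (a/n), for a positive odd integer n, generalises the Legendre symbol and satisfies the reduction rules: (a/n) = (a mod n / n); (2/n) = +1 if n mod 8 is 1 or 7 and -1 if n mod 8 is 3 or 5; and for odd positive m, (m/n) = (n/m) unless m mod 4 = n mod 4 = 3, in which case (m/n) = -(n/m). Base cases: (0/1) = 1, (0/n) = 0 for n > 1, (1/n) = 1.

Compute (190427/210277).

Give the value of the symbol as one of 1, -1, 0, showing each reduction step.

1

reciprocity: (190427/210277) = +1·(210277/190427) since 190427 mod 4 = 3, 210277 mod 4 = 1; sign now +1
(210277/190427) = (19850/190427)   [reduce mod 190427]
19850 = 2^1·9925; (2/190427) = -1 since 190427 mod 8 = 3, so (19850/190427) = (-1)^1·(9925/190427); sign now -1
reciprocity: (9925/190427) = +1·(190427/9925) since 9925 mod 4 = 1, 190427 mod 4 = 3; sign now -1
(190427/9925) = (1852/9925)   [reduce mod 9925]
1852 = 2^2·463; (2/9925) = -1 since 9925 mod 8 = 5, so (1852/9925) = (-1)^2·(463/9925); sign now -1
reciprocity: (463/9925) = +1·(9925/463) since 463 mod 4 = 3, 9925 mod 4 = 1; sign now -1
(9925/463) = (202/463)   [reduce mod 463]
202 = 2^1·101; (2/463) = +1 since 463 mod 8 = 7, so (202/463) = (+1)^1·(101/463); sign now -1
reciprocity: (101/463) = +1·(463/101) since 101 mod 4 = 1, 463 mod 4 = 3; sign now -1
(463/101) = (59/101)   [reduce mod 101]
reciprocity: (59/101) = +1·(101/59) since 59 mod 4 = 3, 101 mod 4 = 1; sign now -1
(101/59) = (42/59)   [reduce mod 59]
42 = 2^1·21; (2/59) = -1 since 59 mod 8 = 3, so (42/59) = (-1)^1·(21/59); sign now +1
reciprocity: (21/59) = +1·(59/21) since 21 mod 4 = 1, 59 mod 4 = 3; sign now +1
(59/21) = (17/21)   [reduce mod 21]
reciprocity: (17/21) = +1·(21/17) since 17 mod 4 = 1, 21 mod 4 = 1; sign now +1
(21/17) = (4/17)   [reduce mod 17]
4 = 2^2·1; (2/17) = +1 since 17 mod 8 = 1, so (4/17) = (+1)^2·(1/17); sign now +1
(1/17) = 1; final value = sign = +1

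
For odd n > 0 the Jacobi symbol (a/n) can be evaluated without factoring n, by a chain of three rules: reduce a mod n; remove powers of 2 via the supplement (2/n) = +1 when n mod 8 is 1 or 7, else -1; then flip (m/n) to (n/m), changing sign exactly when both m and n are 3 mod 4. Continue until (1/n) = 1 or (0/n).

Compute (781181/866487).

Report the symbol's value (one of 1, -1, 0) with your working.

-1

reciprocity: (781181/866487) = +1·(866487/781181) since 781181 mod 4 = 1, 866487 mod 4 = 3; sign now +1
(866487/781181) = (85306/781181)   [reduce mod 781181]
85306 = 2^1·42653; (2/781181) = -1 since 781181 mod 8 = 5, so (85306/781181) = (-1)^1·(42653/781181); sign now -1
reciprocity: (42653/781181) = +1·(781181/42653) since 42653 mod 4 = 1, 781181 mod 4 = 1; sign now -1
(781181/42653) = (13427/42653)   [reduce mod 42653]
reciprocity: (13427/42653) = +1·(42653/13427) since 13427 mod 4 = 3, 42653 mod 4 = 1; sign now -1
(42653/13427) = (2372/13427)   [reduce mod 13427]
2372 = 2^2·593; (2/13427) = -1 since 13427 mod 8 = 3, so (2372/13427) = (-1)^2·(593/13427); sign now -1
reciprocity: (593/13427) = +1·(13427/593) since 593 mod 4 = 1, 13427 mod 4 = 3; sign now -1
(13427/593) = (381/593)   [reduce mod 593]
reciprocity: (381/593) = +1·(593/381) since 381 mod 4 = 1, 593 mod 4 = 1; sign now -1
(593/381) = (212/381)   [reduce mod 381]
212 = 2^2·53; (2/381) = -1 since 381 mod 8 = 5, so (212/381) = (-1)^2·(53/381); sign now -1
reciprocity: (53/381) = +1·(381/53) since 53 mod 4 = 1, 381 mod 4 = 1; sign now -1
(381/53) = (10/53)   [reduce mod 53]
10 = 2^1·5; (2/53) = -1 since 53 mod 8 = 5, so (10/53) = (-1)^1·(5/53); sign now +1
reciprocity: (5/53) = +1·(53/5) since 5 mod 4 = 1, 53 mod 4 = 1; sign now +1
(53/5) = (3/5)   [reduce mod 5]
reciprocity: (3/5) = +1·(5/3) since 3 mod 4 = 3, 5 mod 4 = 1; sign now +1
(5/3) = (2/3)   [reduce mod 3]
2 = 2^1·1; (2/3) = -1 since 3 mod 8 = 3, so (2/3) = (-1)^1·(1/3); sign now -1
(1/3) = 1; final value = sign = -1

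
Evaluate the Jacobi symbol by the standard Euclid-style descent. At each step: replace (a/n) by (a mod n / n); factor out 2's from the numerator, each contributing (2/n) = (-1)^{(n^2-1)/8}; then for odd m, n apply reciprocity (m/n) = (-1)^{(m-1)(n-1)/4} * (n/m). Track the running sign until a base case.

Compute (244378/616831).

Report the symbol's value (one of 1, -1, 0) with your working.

244378 = 2^1·122189; (2/616831) = +1 since 616831 mod 8 = 7, so (244378/616831) = (+1)^1·(122189/616831); sign now +1
reciprocity: (122189/616831) = +1·(616831/122189) since 122189 mod 4 = 1, 616831 mod 4 = 3; sign now +1
(616831/122189) = (5886/122189)   [reduce mod 122189]
5886 = 2^1·2943; (2/122189) = -1 since 122189 mod 8 = 5, so (5886/122189) = (-1)^1·(2943/122189); sign now -1
reciprocity: (2943/122189) = +1·(122189/2943) since 2943 mod 4 = 3, 122189 mod 4 = 1; sign now -1
(122189/2943) = (1526/2943)   [reduce mod 2943]
1526 = 2^1·763; (2/2943) = +1 since 2943 mod 8 = 7, so (1526/2943) = (+1)^1·(763/2943); sign now -1
reciprocity: (763/2943) = -1·(2943/763) since 763 mod 4 = 3, 2943 mod 4 = 3; sign now +1
(2943/763) = (654/763)   [reduce mod 763]
654 = 2^1·327; (2/763) = -1 since 763 mod 8 = 3, so (654/763) = (-1)^1·(327/763); sign now -1
reciprocity: (327/763) = -1·(763/327) since 327 mod 4 = 3, 763 mod 4 = 3; sign now +1
(763/327) = (109/327)   [reduce mod 327]
reciprocity: (109/327) = +1·(327/109) since 109 mod 4 = 1, 327 mod 4 = 3; sign now +1
(327/109) = (0/109)   [reduce mod 109]
(0/109) = 0   [gcd(a, n) > 1]; final value = 0

0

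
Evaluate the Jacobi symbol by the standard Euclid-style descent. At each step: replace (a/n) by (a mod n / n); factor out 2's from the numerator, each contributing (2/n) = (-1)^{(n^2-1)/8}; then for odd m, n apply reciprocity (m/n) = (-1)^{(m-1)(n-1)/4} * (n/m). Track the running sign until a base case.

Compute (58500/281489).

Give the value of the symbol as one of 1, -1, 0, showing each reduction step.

58500 = 2^2·14625; (2/281489) = +1 since 281489 mod 8 = 1, so (58500/281489) = (+1)^2·(14625/281489); sign now +1
reciprocity: (14625/281489) = +1·(281489/14625) since 14625 mod 4 = 1, 281489 mod 4 = 1; sign now +1
(281489/14625) = (3614/14625)   [reduce mod 14625]
3614 = 2^1·1807; (2/14625) = +1 since 14625 mod 8 = 1, so (3614/14625) = (+1)^1·(1807/14625); sign now +1
reciprocity: (1807/14625) = +1·(14625/1807) since 1807 mod 4 = 3, 14625 mod 4 = 1; sign now +1
(14625/1807) = (169/1807)   [reduce mod 1807]
reciprocity: (169/1807) = +1·(1807/169) since 169 mod 4 = 1, 1807 mod 4 = 3; sign now +1
(1807/169) = (117/169)   [reduce mod 169]
reciprocity: (117/169) = +1·(169/117) since 117 mod 4 = 1, 169 mod 4 = 1; sign now +1
(169/117) = (52/117)   [reduce mod 117]
52 = 2^2·13; (2/117) = -1 since 117 mod 8 = 5, so (52/117) = (-1)^2·(13/117); sign now +1
reciprocity: (13/117) = +1·(117/13) since 13 mod 4 = 1, 117 mod 4 = 1; sign now +1
(117/13) = (0/13)   [reduce mod 13]
(0/13) = 0   [gcd(a, n) > 1]; final value = 0

0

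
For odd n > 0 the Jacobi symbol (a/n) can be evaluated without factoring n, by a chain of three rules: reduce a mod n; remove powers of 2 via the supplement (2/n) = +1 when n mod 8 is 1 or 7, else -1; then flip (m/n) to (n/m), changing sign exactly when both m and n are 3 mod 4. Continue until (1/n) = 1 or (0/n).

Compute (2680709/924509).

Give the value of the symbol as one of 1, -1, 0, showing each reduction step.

-1

(2680709/924509) = (831691/924509)   [reduce mod 924509]
reciprocity: (831691/924509) = +1·(924509/831691) since 831691 mod 4 = 3, 924509 mod 4 = 1; sign now +1
(924509/831691) = (92818/831691)   [reduce mod 831691]
92818 = 2^1·46409; (2/831691) = -1 since 831691 mod 8 = 3, so (92818/831691) = (-1)^1·(46409/831691); sign now -1
reciprocity: (46409/831691) = +1·(831691/46409) since 46409 mod 4 = 1, 831691 mod 4 = 3; sign now -1
(831691/46409) = (42738/46409)   [reduce mod 46409]
42738 = 2^1·21369; (2/46409) = +1 since 46409 mod 8 = 1, so (42738/46409) = (+1)^1·(21369/46409); sign now -1
reciprocity: (21369/46409) = +1·(46409/21369) since 21369 mod 4 = 1, 46409 mod 4 = 1; sign now -1
(46409/21369) = (3671/21369)   [reduce mod 21369]
reciprocity: (3671/21369) = +1·(21369/3671) since 3671 mod 4 = 3, 21369 mod 4 = 1; sign now -1
(21369/3671) = (3014/3671)   [reduce mod 3671]
3014 = 2^1·1507; (2/3671) = +1 since 3671 mod 8 = 7, so (3014/3671) = (+1)^1·(1507/3671); sign now -1
reciprocity: (1507/3671) = -1·(3671/1507) since 1507 mod 4 = 3, 3671 mod 4 = 3; sign now +1
(3671/1507) = (657/1507)   [reduce mod 1507]
reciprocity: (657/1507) = +1·(1507/657) since 657 mod 4 = 1, 1507 mod 4 = 3; sign now +1
(1507/657) = (193/657)   [reduce mod 657]
reciprocity: (193/657) = +1·(657/193) since 193 mod 4 = 1, 657 mod 4 = 1; sign now +1
(657/193) = (78/193)   [reduce mod 193]
78 = 2^1·39; (2/193) = +1 since 193 mod 8 = 1, so (78/193) = (+1)^1·(39/193); sign now +1
reciprocity: (39/193) = +1·(193/39) since 39 mod 4 = 3, 193 mod 4 = 1; sign now +1
(193/39) = (37/39)   [reduce mod 39]
reciprocity: (37/39) = +1·(39/37) since 37 mod 4 = 1, 39 mod 4 = 3; sign now +1
(39/37) = (2/37)   [reduce mod 37]
2 = 2^1·1; (2/37) = -1 since 37 mod 8 = 5, so (2/37) = (-1)^1·(1/37); sign now -1
(1/37) = 1; final value = sign = -1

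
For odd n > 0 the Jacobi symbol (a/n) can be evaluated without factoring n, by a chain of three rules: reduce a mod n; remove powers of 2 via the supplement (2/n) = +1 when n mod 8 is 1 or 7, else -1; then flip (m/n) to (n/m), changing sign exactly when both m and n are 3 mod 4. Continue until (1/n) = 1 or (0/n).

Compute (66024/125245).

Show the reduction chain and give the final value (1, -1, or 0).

66024 = 2^3·8253; (2/125245) = -1 since 125245 mod 8 = 5, so (66024/125245) = (-1)^3·(8253/125245); sign now -1
reciprocity: (8253/125245) = +1·(125245/8253) since 8253 mod 4 = 1, 125245 mod 4 = 1; sign now -1
(125245/8253) = (1450/8253)   [reduce mod 8253]
1450 = 2^1·725; (2/8253) = -1 since 8253 mod 8 = 5, so (1450/8253) = (-1)^1·(725/8253); sign now +1
reciprocity: (725/8253) = +1·(8253/725) since 725 mod 4 = 1, 8253 mod 4 = 1; sign now +1
(8253/725) = (278/725)   [reduce mod 725]
278 = 2^1·139; (2/725) = -1 since 725 mod 8 = 5, so (278/725) = (-1)^1·(139/725); sign now -1
reciprocity: (139/725) = +1·(725/139) since 139 mod 4 = 3, 725 mod 4 = 1; sign now -1
(725/139) = (30/139)   [reduce mod 139]
30 = 2^1·15; (2/139) = -1 since 139 mod 8 = 3, so (30/139) = (-1)^1·(15/139); sign now +1
reciprocity: (15/139) = -1·(139/15) since 15 mod 4 = 3, 139 mod 4 = 3; sign now -1
(139/15) = (4/15)   [reduce mod 15]
4 = 2^2·1; (2/15) = +1 since 15 mod 8 = 7, so (4/15) = (+1)^2·(1/15); sign now -1
(1/15) = 1; final value = sign = -1

-1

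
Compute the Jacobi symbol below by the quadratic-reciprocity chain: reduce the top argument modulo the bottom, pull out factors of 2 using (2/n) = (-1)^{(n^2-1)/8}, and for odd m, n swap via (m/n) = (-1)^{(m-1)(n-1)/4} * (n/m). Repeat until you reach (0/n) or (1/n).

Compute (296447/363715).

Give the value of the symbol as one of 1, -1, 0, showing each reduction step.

-1

flip (296447/363715) -> (363715/296447): both odd, 296447 mod 4 = 3, 363715 mod 4 = 3, so the flip contributes -1; sign now -1
(363715/296447): 363715 mod 296447 = 67268, so (363715/296447) = (67268/296447)
factor out 2^2: 67268 = 2^2·16817; with 296447 mod 8 = 7, (2/296447) = +1; sign now -1; continue with (16817/296447)
flip (16817/296447) -> (296447/16817): both odd, 16817 mod 4 = 1, 296447 mod 4 = 3, so the flip contributes +1; sign now -1
(296447/16817): 296447 mod 16817 = 10558, so (296447/16817) = (10558/16817)
factor out 2^1: 10558 = 2^1·5279; with 16817 mod 8 = 1, (2/16817) = +1; sign now -1; continue with (5279/16817)
flip (5279/16817) -> (16817/5279): both odd, 5279 mod 4 = 3, 16817 mod 4 = 1, so the flip contributes +1; sign now -1
(16817/5279): 16817 mod 5279 = 980, so (16817/5279) = (980/5279)
factor out 2^2: 980 = 2^2·245; with 5279 mod 8 = 7, (2/5279) = +1; sign now -1; continue with (245/5279)
flip (245/5279) -> (5279/245): both odd, 245 mod 4 = 1, 5279 mod 4 = 3, so the flip contributes +1; sign now -1
(5279/245): 5279 mod 245 = 134, so (5279/245) = (134/245)
factor out 2^1: 134 = 2^1·67; with 245 mod 8 = 5, (2/245) = -1; sign now +1; continue with (67/245)
flip (67/245) -> (245/67): both odd, 67 mod 4 = 3, 245 mod 4 = 1, so the flip contributes +1; sign now +1
(245/67): 245 mod 67 = 44, so (245/67) = (44/67)
factor out 2^2: 44 = 2^2·11; with 67 mod 8 = 3, (2/67) = -1; sign now +1; continue with (11/67)
flip (11/67) -> (67/11): both odd, 11 mod 4 = 3, 67 mod 4 = 3, so the flip contributes -1; sign now -1
(67/11): 67 mod 11 = 1, so (67/11) = (1/11)
reached (1/11) = 1, so the symbol is -1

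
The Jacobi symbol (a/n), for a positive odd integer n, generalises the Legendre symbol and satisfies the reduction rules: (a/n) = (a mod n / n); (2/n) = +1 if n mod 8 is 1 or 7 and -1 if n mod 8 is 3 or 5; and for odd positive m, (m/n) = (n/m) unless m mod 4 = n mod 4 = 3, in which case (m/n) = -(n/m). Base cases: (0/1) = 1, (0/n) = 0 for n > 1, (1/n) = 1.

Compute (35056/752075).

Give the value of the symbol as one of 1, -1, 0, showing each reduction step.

35056 = 2^4·2191; (2/752075) = -1 since 752075 mod 8 = 3, so (35056/752075) = (-1)^4·(2191/752075); sign now +1
reciprocity: (2191/752075) = -1·(752075/2191) since 2191 mod 4 = 3, 752075 mod 4 = 3; sign now -1
(752075/2191) = (562/2191)   [reduce mod 2191]
562 = 2^1·281; (2/2191) = +1 since 2191 mod 8 = 7, so (562/2191) = (+1)^1·(281/2191); sign now -1
reciprocity: (281/2191) = +1·(2191/281) since 281 mod 4 = 1, 2191 mod 4 = 3; sign now -1
(2191/281) = (224/281)   [reduce mod 281]
224 = 2^5·7; (2/281) = +1 since 281 mod 8 = 1, so (224/281) = (+1)^5·(7/281); sign now -1
reciprocity: (7/281) = +1·(281/7) since 7 mod 4 = 3, 281 mod 4 = 1; sign now -1
(281/7) = (1/7)   [reduce mod 7]
(1/7) = 1; final value = sign = -1

-1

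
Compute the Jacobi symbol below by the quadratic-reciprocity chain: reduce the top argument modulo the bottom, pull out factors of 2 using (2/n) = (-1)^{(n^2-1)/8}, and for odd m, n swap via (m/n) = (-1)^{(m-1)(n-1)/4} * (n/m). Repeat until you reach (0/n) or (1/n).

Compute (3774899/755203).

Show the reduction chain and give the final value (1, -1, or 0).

(3774899/755203) = (754087/755203)   [reduce mod 755203]
reciprocity: (754087/755203) = -1·(755203/754087) since 754087 mod 4 = 3, 755203 mod 4 = 3; sign now -1
(755203/754087) = (1116/754087)   [reduce mod 754087]
1116 = 2^2·279; (2/754087) = +1 since 754087 mod 8 = 7, so (1116/754087) = (+1)^2·(279/754087); sign now -1
reciprocity: (279/754087) = -1·(754087/279) since 279 mod 4 = 3, 754087 mod 4 = 3; sign now +1
(754087/279) = (229/279)   [reduce mod 279]
reciprocity: (229/279) = +1·(279/229) since 229 mod 4 = 1, 279 mod 4 = 3; sign now +1
(279/229) = (50/229)   [reduce mod 229]
50 = 2^1·25; (2/229) = -1 since 229 mod 8 = 5, so (50/229) = (-1)^1·(25/229); sign now -1
reciprocity: (25/229) = +1·(229/25) since 25 mod 4 = 1, 229 mod 4 = 1; sign now -1
(229/25) = (4/25)   [reduce mod 25]
4 = 2^2·1; (2/25) = +1 since 25 mod 8 = 1, so (4/25) = (+1)^2·(1/25); sign now -1
(1/25) = 1; final value = sign = -1

-1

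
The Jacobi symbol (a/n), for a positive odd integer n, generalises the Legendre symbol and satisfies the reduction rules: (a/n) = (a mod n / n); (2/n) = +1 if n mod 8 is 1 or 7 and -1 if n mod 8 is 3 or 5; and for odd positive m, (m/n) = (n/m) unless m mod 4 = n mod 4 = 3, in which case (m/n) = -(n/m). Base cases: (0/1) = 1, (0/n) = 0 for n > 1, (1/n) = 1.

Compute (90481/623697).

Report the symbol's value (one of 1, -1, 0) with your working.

flip (90481/623697) -> (623697/90481): both odd, 90481 mod 4 = 1, 623697 mod 4 = 1, so the flip contributes +1; sign now +1
(623697/90481): 623697 mod 90481 = 80811, so (623697/90481) = (80811/90481)
flip (80811/90481) -> (90481/80811): both odd, 80811 mod 4 = 3, 90481 mod 4 = 1, so the flip contributes +1; sign now +1
(90481/80811): 90481 mod 80811 = 9670, so (90481/80811) = (9670/80811)
factor out 2^1: 9670 = 2^1·4835; with 80811 mod 8 = 3, (2/80811) = -1; sign now -1; continue with (4835/80811)
flip (4835/80811) -> (80811/4835): both odd, 4835 mod 4 = 3, 80811 mod 4 = 3, so the flip contributes -1; sign now +1
(80811/4835): 80811 mod 4835 = 3451, so (80811/4835) = (3451/4835)
flip (3451/4835) -> (4835/3451): both odd, 3451 mod 4 = 3, 4835 mod 4 = 3, so the flip contributes -1; sign now -1
(4835/3451): 4835 mod 3451 = 1384, so (4835/3451) = (1384/3451)
factor out 2^3: 1384 = 2^3·173; with 3451 mod 8 = 3, (2/3451) = -1; sign now +1; continue with (173/3451)
flip (173/3451) -> (3451/173): both odd, 173 mod 4 = 1, 3451 mod 4 = 3, so the flip contributes +1; sign now +1
(3451/173): 3451 mod 173 = 164, so (3451/173) = (164/173)
factor out 2^2: 164 = 2^2·41; with 173 mod 8 = 5, (2/173) = -1; sign now +1; continue with (41/173)
flip (41/173) -> (173/41): both odd, 41 mod 4 = 1, 173 mod 4 = 1, so the flip contributes +1; sign now +1
(173/41): 173 mod 41 = 9, so (173/41) = (9/41)
flip (9/41) -> (41/9): both odd, 9 mod 4 = 1, 41 mod 4 = 1, so the flip contributes +1; sign now +1
(41/9): 41 mod 9 = 5, so (41/9) = (5/9)
flip (5/9) -> (9/5): both odd, 5 mod 4 = 1, 9 mod 4 = 1, so the flip contributes +1; sign now +1
(9/5): 9 mod 5 = 4, so (9/5) = (4/5)
factor out 2^2: 4 = 2^2·1; with 5 mod 8 = 5, (2/5) = -1; sign now +1; continue with (1/5)
reached (1/5) = 1, so the symbol is +1

1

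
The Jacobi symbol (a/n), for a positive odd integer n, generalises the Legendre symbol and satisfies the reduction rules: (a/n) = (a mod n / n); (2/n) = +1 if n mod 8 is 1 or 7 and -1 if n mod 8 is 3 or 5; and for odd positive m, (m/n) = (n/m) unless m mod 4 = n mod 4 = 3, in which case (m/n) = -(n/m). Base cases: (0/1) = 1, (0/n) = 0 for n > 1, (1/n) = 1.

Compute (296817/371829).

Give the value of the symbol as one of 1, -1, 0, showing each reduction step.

reciprocity: (296817/371829) = +1·(371829/296817) since 296817 mod 4 = 1, 371829 mod 4 = 1; sign now +1
(371829/296817) = (75012/296817)   [reduce mod 296817]
75012 = 2^2·18753; (2/296817) = +1 since 296817 mod 8 = 1, so (75012/296817) = (+1)^2·(18753/296817); sign now +1
reciprocity: (18753/296817) = +1·(296817/18753) since 18753 mod 4 = 1, 296817 mod 4 = 1; sign now +1
(296817/18753) = (15522/18753)   [reduce mod 18753]
15522 = 2^1·7761; (2/18753) = +1 since 18753 mod 8 = 1, so (15522/18753) = (+1)^1·(7761/18753); sign now +1
reciprocity: (7761/18753) = +1·(18753/7761) since 7761 mod 4 = 1, 18753 mod 4 = 1; sign now +1
(18753/7761) = (3231/7761)   [reduce mod 7761]
reciprocity: (3231/7761) = +1·(7761/3231) since 3231 mod 4 = 3, 7761 mod 4 = 1; sign now +1
(7761/3231) = (1299/3231)   [reduce mod 3231]
reciprocity: (1299/3231) = -1·(3231/1299) since 1299 mod 4 = 3, 3231 mod 4 = 3; sign now -1
(3231/1299) = (633/1299)   [reduce mod 1299]
reciprocity: (633/1299) = +1·(1299/633) since 633 mod 4 = 1, 1299 mod 4 = 3; sign now -1
(1299/633) = (33/633)   [reduce mod 633]
reciprocity: (33/633) = +1·(633/33) since 33 mod 4 = 1, 633 mod 4 = 1; sign now -1
(633/33) = (6/33)   [reduce mod 33]
6 = 2^1·3; (2/33) = +1 since 33 mod 8 = 1, so (6/33) = (+1)^1·(3/33); sign now -1
reciprocity: (3/33) = +1·(33/3) since 3 mod 4 = 3, 33 mod 4 = 1; sign now -1
(33/3) = (0/3)   [reduce mod 3]
(0/3) = 0   [gcd(a, n) > 1]; final value = 0

0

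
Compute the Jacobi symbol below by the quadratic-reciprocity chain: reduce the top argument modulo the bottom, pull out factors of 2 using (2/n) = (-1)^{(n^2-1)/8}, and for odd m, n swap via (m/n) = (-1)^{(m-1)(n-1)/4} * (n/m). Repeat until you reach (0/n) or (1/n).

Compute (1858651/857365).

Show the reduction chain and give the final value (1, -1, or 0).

1

(1858651/857365) = (143921/857365)   [reduce mod 857365]
reciprocity: (143921/857365) = +1·(857365/143921) since 143921 mod 4 = 1, 857365 mod 4 = 1; sign now +1
(857365/143921) = (137760/143921)   [reduce mod 143921]
137760 = 2^5·4305; (2/143921) = +1 since 143921 mod 8 = 1, so (137760/143921) = (+1)^5·(4305/143921); sign now +1
reciprocity: (4305/143921) = +1·(143921/4305) since 4305 mod 4 = 1, 143921 mod 4 = 1; sign now +1
(143921/4305) = (1856/4305)   [reduce mod 4305]
1856 = 2^6·29; (2/4305) = +1 since 4305 mod 8 = 1, so (1856/4305) = (+1)^6·(29/4305); sign now +1
reciprocity: (29/4305) = +1·(4305/29) since 29 mod 4 = 1, 4305 mod 4 = 1; sign now +1
(4305/29) = (13/29)   [reduce mod 29]
reciprocity: (13/29) = +1·(29/13) since 13 mod 4 = 1, 29 mod 4 = 1; sign now +1
(29/13) = (3/13)   [reduce mod 13]
reciprocity: (3/13) = +1·(13/3) since 3 mod 4 = 3, 13 mod 4 = 1; sign now +1
(13/3) = (1/3)   [reduce mod 3]
(1/3) = 1; final value = sign = +1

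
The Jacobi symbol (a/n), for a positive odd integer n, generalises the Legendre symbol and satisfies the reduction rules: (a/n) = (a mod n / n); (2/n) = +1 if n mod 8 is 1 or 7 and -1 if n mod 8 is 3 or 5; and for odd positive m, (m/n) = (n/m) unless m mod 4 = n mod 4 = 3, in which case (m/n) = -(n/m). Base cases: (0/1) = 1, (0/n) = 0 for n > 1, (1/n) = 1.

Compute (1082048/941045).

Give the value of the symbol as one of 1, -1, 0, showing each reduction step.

(1082048/941045): 1082048 mod 941045 = 141003, so (1082048/941045) = (141003/941045)
flip (141003/941045) -> (941045/141003): both odd, 141003 mod 4 = 3, 941045 mod 4 = 1, so the flip contributes +1; sign now +1
(941045/141003): 941045 mod 141003 = 95027, so (941045/141003) = (95027/141003)
flip (95027/141003) -> (141003/95027): both odd, 95027 mod 4 = 3, 141003 mod 4 = 3, so the flip contributes -1; sign now -1
(141003/95027): 141003 mod 95027 = 45976, so (141003/95027) = (45976/95027)
factor out 2^3: 45976 = 2^3·5747; with 95027 mod 8 = 3, (2/95027) = -1; sign now +1; continue with (5747/95027)
flip (5747/95027) -> (95027/5747): both odd, 5747 mod 4 = 3, 95027 mod 4 = 3, so the flip contributes -1; sign now -1
(95027/5747): 95027 mod 5747 = 3075, so (95027/5747) = (3075/5747)
flip (3075/5747) -> (5747/3075): both odd, 3075 mod 4 = 3, 5747 mod 4 = 3, so the flip contributes -1; sign now +1
(5747/3075): 5747 mod 3075 = 2672, so (5747/3075) = (2672/3075)
factor out 2^4: 2672 = 2^4·167; with 3075 mod 8 = 3, (2/3075) = -1; sign now +1; continue with (167/3075)
flip (167/3075) -> (3075/167): both odd, 167 mod 4 = 3, 3075 mod 4 = 3, so the flip contributes -1; sign now -1
(3075/167): 3075 mod 167 = 69, so (3075/167) = (69/167)
flip (69/167) -> (167/69): both odd, 69 mod 4 = 1, 167 mod 4 = 3, so the flip contributes +1; sign now -1
(167/69): 167 mod 69 = 29, so (167/69) = (29/69)
flip (29/69) -> (69/29): both odd, 29 mod 4 = 1, 69 mod 4 = 1, so the flip contributes +1; sign now -1
(69/29): 69 mod 29 = 11, so (69/29) = (11/29)
flip (11/29) -> (29/11): both odd, 11 mod 4 = 3, 29 mod 4 = 1, so the flip contributes +1; sign now -1
(29/11): 29 mod 11 = 7, so (29/11) = (7/11)
flip (7/11) -> (11/7): both odd, 7 mod 4 = 3, 11 mod 4 = 3, so the flip contributes -1; sign now +1
(11/7): 11 mod 7 = 4, so (11/7) = (4/7)
factor out 2^2: 4 = 2^2·1; with 7 mod 8 = 7, (2/7) = +1; sign now +1; continue with (1/7)
reached (1/7) = 1, so the symbol is +1

1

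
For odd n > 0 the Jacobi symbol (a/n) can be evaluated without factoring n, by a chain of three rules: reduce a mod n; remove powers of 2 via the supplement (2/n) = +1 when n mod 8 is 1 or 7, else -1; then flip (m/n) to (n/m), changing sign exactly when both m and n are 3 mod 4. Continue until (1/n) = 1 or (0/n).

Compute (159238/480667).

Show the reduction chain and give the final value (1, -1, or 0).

-1

factor out 2^1: 159238 = 2^1·79619; with 480667 mod 8 = 3, (2/480667) = -1; sign now -1; continue with (79619/480667)
flip (79619/480667) -> (480667/79619): both odd, 79619 mod 4 = 3, 480667 mod 4 = 3, so the flip contributes -1; sign now +1
(480667/79619): 480667 mod 79619 = 2953, so (480667/79619) = (2953/79619)
flip (2953/79619) -> (79619/2953): both odd, 2953 mod 4 = 1, 79619 mod 4 = 3, so the flip contributes +1; sign now +1
(79619/2953): 79619 mod 2953 = 2841, so (79619/2953) = (2841/2953)
flip (2841/2953) -> (2953/2841): both odd, 2841 mod 4 = 1, 2953 mod 4 = 1, so the flip contributes +1; sign now +1
(2953/2841): 2953 mod 2841 = 112, so (2953/2841) = (112/2841)
factor out 2^4: 112 = 2^4·7; with 2841 mod 8 = 1, (2/2841) = +1; sign now +1; continue with (7/2841)
flip (7/2841) -> (2841/7): both odd, 7 mod 4 = 3, 2841 mod 4 = 1, so the flip contributes +1; sign now +1
(2841/7): 2841 mod 7 = 6, so (2841/7) = (6/7)
factor out 2^1: 6 = 2^1·3; with 7 mod 8 = 7, (2/7) = +1; sign now +1; continue with (3/7)
flip (3/7) -> (7/3): both odd, 3 mod 4 = 3, 7 mod 4 = 3, so the flip contributes -1; sign now -1
(7/3): 7 mod 3 = 1, so (7/3) = (1/3)
reached (1/3) = 1, so the symbol is -1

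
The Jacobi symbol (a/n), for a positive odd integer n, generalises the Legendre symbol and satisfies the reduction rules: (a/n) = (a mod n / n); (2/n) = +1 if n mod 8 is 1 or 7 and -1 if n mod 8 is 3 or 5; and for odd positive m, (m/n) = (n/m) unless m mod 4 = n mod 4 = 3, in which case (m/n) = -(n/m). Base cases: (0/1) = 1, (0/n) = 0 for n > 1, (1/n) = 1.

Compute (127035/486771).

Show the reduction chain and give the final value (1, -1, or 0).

0

flip (127035/486771) -> (486771/127035): both odd, 127035 mod 4 = 3, 486771 mod 4 = 3, so the flip contributes -1; sign now -1
(486771/127035): 486771 mod 127035 = 105666, so (486771/127035) = (105666/127035)
factor out 2^1: 105666 = 2^1·52833; with 127035 mod 8 = 3, (2/127035) = -1; sign now +1; continue with (52833/127035)
flip (52833/127035) -> (127035/52833): both odd, 52833 mod 4 = 1, 127035 mod 4 = 3, so the flip contributes +1; sign now +1
(127035/52833): 127035 mod 52833 = 21369, so (127035/52833) = (21369/52833)
flip (21369/52833) -> (52833/21369): both odd, 21369 mod 4 = 1, 52833 mod 4 = 1, so the flip contributes +1; sign now +1
(52833/21369): 52833 mod 21369 = 10095, so (52833/21369) = (10095/21369)
flip (10095/21369) -> (21369/10095): both odd, 10095 mod 4 = 3, 21369 mod 4 = 1, so the flip contributes +1; sign now +1
(21369/10095): 21369 mod 10095 = 1179, so (21369/10095) = (1179/10095)
flip (1179/10095) -> (10095/1179): both odd, 1179 mod 4 = 3, 10095 mod 4 = 3, so the flip contributes -1; sign now -1
(10095/1179): 10095 mod 1179 = 663, so (10095/1179) = (663/1179)
flip (663/1179) -> (1179/663): both odd, 663 mod 4 = 3, 1179 mod 4 = 3, so the flip contributes -1; sign now +1
(1179/663): 1179 mod 663 = 516, so (1179/663) = (516/663)
factor out 2^2: 516 = 2^2·129; with 663 mod 8 = 7, (2/663) = +1; sign now +1; continue with (129/663)
flip (129/663) -> (663/129): both odd, 129 mod 4 = 1, 663 mod 4 = 3, so the flip contributes +1; sign now +1
(663/129): 663 mod 129 = 18, so (663/129) = (18/129)
factor out 2^1: 18 = 2^1·9; with 129 mod 8 = 1, (2/129) = +1; sign now +1; continue with (9/129)
flip (9/129) -> (129/9): both odd, 9 mod 4 = 1, 129 mod 4 = 1, so the flip contributes +1; sign now +1
(129/9): 129 mod 9 = 3, so (129/9) = (3/9)
flip (3/9) -> (9/3): both odd, 3 mod 4 = 3, 9 mod 4 = 1, so the flip contributes +1; sign now +1
(9/3): 9 mod 3 = 0, so (9/3) = (0/3)
reached (0/3); gcd(a, n) > 1, so (0/3) = 0 and the symbol is 0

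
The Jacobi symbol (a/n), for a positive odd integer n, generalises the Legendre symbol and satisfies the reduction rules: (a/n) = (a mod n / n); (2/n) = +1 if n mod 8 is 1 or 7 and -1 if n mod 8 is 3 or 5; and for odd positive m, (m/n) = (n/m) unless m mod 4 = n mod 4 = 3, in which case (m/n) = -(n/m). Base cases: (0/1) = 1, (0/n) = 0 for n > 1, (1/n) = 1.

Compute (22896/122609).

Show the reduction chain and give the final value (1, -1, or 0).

1

factor out 2^4: 22896 = 2^4·1431; with 122609 mod 8 = 1, (2/122609) = +1; sign now +1; continue with (1431/122609)
flip (1431/122609) -> (122609/1431): both odd, 1431 mod 4 = 3, 122609 mod 4 = 1, so the flip contributes +1; sign now +1
(122609/1431): 122609 mod 1431 = 974, so (122609/1431) = (974/1431)
factor out 2^1: 974 = 2^1·487; with 1431 mod 8 = 7, (2/1431) = +1; sign now +1; continue with (487/1431)
flip (487/1431) -> (1431/487): both odd, 487 mod 4 = 3, 1431 mod 4 = 3, so the flip contributes -1; sign now -1
(1431/487): 1431 mod 487 = 457, so (1431/487) = (457/487)
flip (457/487) -> (487/457): both odd, 457 mod 4 = 1, 487 mod 4 = 3, so the flip contributes +1; sign now -1
(487/457): 487 mod 457 = 30, so (487/457) = (30/457)
factor out 2^1: 30 = 2^1·15; with 457 mod 8 = 1, (2/457) = +1; sign now -1; continue with (15/457)
flip (15/457) -> (457/15): both odd, 15 mod 4 = 3, 457 mod 4 = 1, so the flip contributes +1; sign now -1
(457/15): 457 mod 15 = 7, so (457/15) = (7/15)
flip (7/15) -> (15/7): both odd, 7 mod 4 = 3, 15 mod 4 = 3, so the flip contributes -1; sign now +1
(15/7): 15 mod 7 = 1, so (15/7) = (1/7)
reached (1/7) = 1, so the symbol is +1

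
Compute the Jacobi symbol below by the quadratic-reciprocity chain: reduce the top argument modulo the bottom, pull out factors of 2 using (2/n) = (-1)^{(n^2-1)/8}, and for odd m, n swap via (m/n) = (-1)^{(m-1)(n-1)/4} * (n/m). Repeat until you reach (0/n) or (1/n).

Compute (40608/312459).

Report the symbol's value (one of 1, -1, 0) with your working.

factor out 2^5: 40608 = 2^5·1269; with 312459 mod 8 = 3, (2/312459) = -1; sign now -1; continue with (1269/312459)
flip (1269/312459) -> (312459/1269): both odd, 1269 mod 4 = 1, 312459 mod 4 = 3, so the flip contributes +1; sign now -1
(312459/1269): 312459 mod 1269 = 285, so (312459/1269) = (285/1269)
flip (285/1269) -> (1269/285): both odd, 285 mod 4 = 1, 1269 mod 4 = 1, so the flip contributes +1; sign now -1
(1269/285): 1269 mod 285 = 129, so (1269/285) = (129/285)
flip (129/285) -> (285/129): both odd, 129 mod 4 = 1, 285 mod 4 = 1, so the flip contributes +1; sign now -1
(285/129): 285 mod 129 = 27, so (285/129) = (27/129)
flip (27/129) -> (129/27): both odd, 27 mod 4 = 3, 129 mod 4 = 1, so the flip contributes +1; sign now -1
(129/27): 129 mod 27 = 21, so (129/27) = (21/27)
flip (21/27) -> (27/21): both odd, 21 mod 4 = 1, 27 mod 4 = 3, so the flip contributes +1; sign now -1
(27/21): 27 mod 21 = 6, so (27/21) = (6/21)
factor out 2^1: 6 = 2^1·3; with 21 mod 8 = 5, (2/21) = -1; sign now +1; continue with (3/21)
flip (3/21) -> (21/3): both odd, 3 mod 4 = 3, 21 mod 4 = 1, so the flip contributes +1; sign now +1
(21/3): 21 mod 3 = 0, so (21/3) = (0/3)
reached (0/3); gcd(a, n) > 1, so (0/3) = 0 and the symbol is 0

0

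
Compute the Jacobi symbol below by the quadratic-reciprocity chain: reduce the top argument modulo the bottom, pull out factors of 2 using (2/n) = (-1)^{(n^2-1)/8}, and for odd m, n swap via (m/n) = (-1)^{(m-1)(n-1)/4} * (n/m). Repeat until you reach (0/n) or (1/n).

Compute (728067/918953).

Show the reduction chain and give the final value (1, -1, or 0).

-1

flip (728067/918953) -> (918953/728067): both odd, 728067 mod 4 = 3, 918953 mod 4 = 1, so the flip contributes +1; sign now +1
(918953/728067): 918953 mod 728067 = 190886, so (918953/728067) = (190886/728067)
factor out 2^1: 190886 = 2^1·95443; with 728067 mod 8 = 3, (2/728067) = -1; sign now -1; continue with (95443/728067)
flip (95443/728067) -> (728067/95443): both odd, 95443 mod 4 = 3, 728067 mod 4 = 3, so the flip contributes -1; sign now +1
(728067/95443): 728067 mod 95443 = 59966, so (728067/95443) = (59966/95443)
factor out 2^1: 59966 = 2^1·29983; with 95443 mod 8 = 3, (2/95443) = -1; sign now -1; continue with (29983/95443)
flip (29983/95443) -> (95443/29983): both odd, 29983 mod 4 = 3, 95443 mod 4 = 3, so the flip contributes -1; sign now +1
(95443/29983): 95443 mod 29983 = 5494, so (95443/29983) = (5494/29983)
factor out 2^1: 5494 = 2^1·2747; with 29983 mod 8 = 7, (2/29983) = +1; sign now +1; continue with (2747/29983)
flip (2747/29983) -> (29983/2747): both odd, 2747 mod 4 = 3, 29983 mod 4 = 3, so the flip contributes -1; sign now -1
(29983/2747): 29983 mod 2747 = 2513, so (29983/2747) = (2513/2747)
flip (2513/2747) -> (2747/2513): both odd, 2513 mod 4 = 1, 2747 mod 4 = 3, so the flip contributes +1; sign now -1
(2747/2513): 2747 mod 2513 = 234, so (2747/2513) = (234/2513)
factor out 2^1: 234 = 2^1·117; with 2513 mod 8 = 1, (2/2513) = +1; sign now -1; continue with (117/2513)
flip (117/2513) -> (2513/117): both odd, 117 mod 4 = 1, 2513 mod 4 = 1, so the flip contributes +1; sign now -1
(2513/117): 2513 mod 117 = 56, so (2513/117) = (56/117)
factor out 2^3: 56 = 2^3·7; with 117 mod 8 = 5, (2/117) = -1; sign now +1; continue with (7/117)
flip (7/117) -> (117/7): both odd, 7 mod 4 = 3, 117 mod 4 = 1, so the flip contributes +1; sign now +1
(117/7): 117 mod 7 = 5, so (117/7) = (5/7)
flip (5/7) -> (7/5): both odd, 5 mod 4 = 1, 7 mod 4 = 3, so the flip contributes +1; sign now +1
(7/5): 7 mod 5 = 2, so (7/5) = (2/5)
factor out 2^1: 2 = 2^1·1; with 5 mod 8 = 5, (2/5) = -1; sign now -1; continue with (1/5)
reached (1/5) = 1, so the symbol is -1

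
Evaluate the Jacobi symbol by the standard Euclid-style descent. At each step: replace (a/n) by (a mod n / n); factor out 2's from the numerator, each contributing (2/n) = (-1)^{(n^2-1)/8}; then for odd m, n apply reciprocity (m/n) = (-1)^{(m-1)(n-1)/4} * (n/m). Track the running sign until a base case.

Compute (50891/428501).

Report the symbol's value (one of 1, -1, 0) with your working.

-1

reciprocity: (50891/428501) = +1·(428501/50891) since 50891 mod 4 = 3, 428501 mod 4 = 1; sign now +1
(428501/50891) = (21373/50891)   [reduce mod 50891]
reciprocity: (21373/50891) = +1·(50891/21373) since 21373 mod 4 = 1, 50891 mod 4 = 3; sign now +1
(50891/21373) = (8145/21373)   [reduce mod 21373]
reciprocity: (8145/21373) = +1·(21373/8145) since 8145 mod 4 = 1, 21373 mod 4 = 1; sign now +1
(21373/8145) = (5083/8145)   [reduce mod 8145]
reciprocity: (5083/8145) = +1·(8145/5083) since 5083 mod 4 = 3, 8145 mod 4 = 1; sign now +1
(8145/5083) = (3062/5083)   [reduce mod 5083]
3062 = 2^1·1531; (2/5083) = -1 since 5083 mod 8 = 3, so (3062/5083) = (-1)^1·(1531/5083); sign now -1
reciprocity: (1531/5083) = -1·(5083/1531) since 1531 mod 4 = 3, 5083 mod 4 = 3; sign now +1
(5083/1531) = (490/1531)   [reduce mod 1531]
490 = 2^1·245; (2/1531) = -1 since 1531 mod 8 = 3, so (490/1531) = (-1)^1·(245/1531); sign now -1
reciprocity: (245/1531) = +1·(1531/245) since 245 mod 4 = 1, 1531 mod 4 = 3; sign now -1
(1531/245) = (61/245)   [reduce mod 245]
reciprocity: (61/245) = +1·(245/61) since 61 mod 4 = 1, 245 mod 4 = 1; sign now -1
(245/61) = (1/61)   [reduce mod 61]
(1/61) = 1; final value = sign = -1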